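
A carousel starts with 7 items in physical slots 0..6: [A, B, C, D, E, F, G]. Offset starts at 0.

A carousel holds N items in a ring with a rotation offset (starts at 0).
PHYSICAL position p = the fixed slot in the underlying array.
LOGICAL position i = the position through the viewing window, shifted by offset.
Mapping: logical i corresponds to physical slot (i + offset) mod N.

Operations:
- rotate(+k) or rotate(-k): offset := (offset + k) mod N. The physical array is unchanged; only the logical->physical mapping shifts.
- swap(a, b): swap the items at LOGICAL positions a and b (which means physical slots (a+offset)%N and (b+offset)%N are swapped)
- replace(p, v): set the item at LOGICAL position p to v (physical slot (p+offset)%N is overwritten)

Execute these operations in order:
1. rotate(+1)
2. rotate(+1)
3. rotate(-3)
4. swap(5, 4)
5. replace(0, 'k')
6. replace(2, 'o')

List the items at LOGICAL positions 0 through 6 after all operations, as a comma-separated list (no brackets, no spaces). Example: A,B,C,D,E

Answer: k,A,o,C,E,D,F

Derivation:
After op 1 (rotate(+1)): offset=1, physical=[A,B,C,D,E,F,G], logical=[B,C,D,E,F,G,A]
After op 2 (rotate(+1)): offset=2, physical=[A,B,C,D,E,F,G], logical=[C,D,E,F,G,A,B]
After op 3 (rotate(-3)): offset=6, physical=[A,B,C,D,E,F,G], logical=[G,A,B,C,D,E,F]
After op 4 (swap(5, 4)): offset=6, physical=[A,B,C,E,D,F,G], logical=[G,A,B,C,E,D,F]
After op 5 (replace(0, 'k')): offset=6, physical=[A,B,C,E,D,F,k], logical=[k,A,B,C,E,D,F]
After op 6 (replace(2, 'o')): offset=6, physical=[A,o,C,E,D,F,k], logical=[k,A,o,C,E,D,F]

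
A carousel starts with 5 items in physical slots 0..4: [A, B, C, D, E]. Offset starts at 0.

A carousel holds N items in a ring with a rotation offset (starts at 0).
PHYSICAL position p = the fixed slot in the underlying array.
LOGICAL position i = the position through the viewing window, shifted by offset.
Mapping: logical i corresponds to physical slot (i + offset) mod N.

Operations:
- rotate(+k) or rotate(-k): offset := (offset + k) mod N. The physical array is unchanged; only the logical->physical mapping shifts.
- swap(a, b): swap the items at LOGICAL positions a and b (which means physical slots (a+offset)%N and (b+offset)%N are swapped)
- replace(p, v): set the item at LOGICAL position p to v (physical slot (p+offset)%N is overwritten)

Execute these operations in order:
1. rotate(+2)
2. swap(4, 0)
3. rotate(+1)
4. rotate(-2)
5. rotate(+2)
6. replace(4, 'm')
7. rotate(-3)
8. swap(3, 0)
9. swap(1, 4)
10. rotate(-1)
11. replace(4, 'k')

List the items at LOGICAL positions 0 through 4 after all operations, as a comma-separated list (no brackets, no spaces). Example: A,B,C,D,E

Answer: C,D,E,m,k

Derivation:
After op 1 (rotate(+2)): offset=2, physical=[A,B,C,D,E], logical=[C,D,E,A,B]
After op 2 (swap(4, 0)): offset=2, physical=[A,C,B,D,E], logical=[B,D,E,A,C]
After op 3 (rotate(+1)): offset=3, physical=[A,C,B,D,E], logical=[D,E,A,C,B]
After op 4 (rotate(-2)): offset=1, physical=[A,C,B,D,E], logical=[C,B,D,E,A]
After op 5 (rotate(+2)): offset=3, physical=[A,C,B,D,E], logical=[D,E,A,C,B]
After op 6 (replace(4, 'm')): offset=3, physical=[A,C,m,D,E], logical=[D,E,A,C,m]
After op 7 (rotate(-3)): offset=0, physical=[A,C,m,D,E], logical=[A,C,m,D,E]
After op 8 (swap(3, 0)): offset=0, physical=[D,C,m,A,E], logical=[D,C,m,A,E]
After op 9 (swap(1, 4)): offset=0, physical=[D,E,m,A,C], logical=[D,E,m,A,C]
After op 10 (rotate(-1)): offset=4, physical=[D,E,m,A,C], logical=[C,D,E,m,A]
After op 11 (replace(4, 'k')): offset=4, physical=[D,E,m,k,C], logical=[C,D,E,m,k]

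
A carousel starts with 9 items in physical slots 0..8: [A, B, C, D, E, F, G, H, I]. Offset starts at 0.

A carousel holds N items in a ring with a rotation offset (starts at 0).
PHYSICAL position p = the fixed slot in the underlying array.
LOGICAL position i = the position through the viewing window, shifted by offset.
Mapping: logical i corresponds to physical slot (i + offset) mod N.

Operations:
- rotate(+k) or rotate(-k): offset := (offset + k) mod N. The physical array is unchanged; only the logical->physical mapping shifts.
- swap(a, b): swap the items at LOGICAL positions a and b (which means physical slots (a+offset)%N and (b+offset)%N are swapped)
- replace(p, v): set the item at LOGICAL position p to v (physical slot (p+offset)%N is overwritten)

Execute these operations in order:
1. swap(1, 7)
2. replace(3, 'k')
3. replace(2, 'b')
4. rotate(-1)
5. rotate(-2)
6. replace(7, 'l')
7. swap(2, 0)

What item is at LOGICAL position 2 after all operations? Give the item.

After op 1 (swap(1, 7)): offset=0, physical=[A,H,C,D,E,F,G,B,I], logical=[A,H,C,D,E,F,G,B,I]
After op 2 (replace(3, 'k')): offset=0, physical=[A,H,C,k,E,F,G,B,I], logical=[A,H,C,k,E,F,G,B,I]
After op 3 (replace(2, 'b')): offset=0, physical=[A,H,b,k,E,F,G,B,I], logical=[A,H,b,k,E,F,G,B,I]
After op 4 (rotate(-1)): offset=8, physical=[A,H,b,k,E,F,G,B,I], logical=[I,A,H,b,k,E,F,G,B]
After op 5 (rotate(-2)): offset=6, physical=[A,H,b,k,E,F,G,B,I], logical=[G,B,I,A,H,b,k,E,F]
After op 6 (replace(7, 'l')): offset=6, physical=[A,H,b,k,l,F,G,B,I], logical=[G,B,I,A,H,b,k,l,F]
After op 7 (swap(2, 0)): offset=6, physical=[A,H,b,k,l,F,I,B,G], logical=[I,B,G,A,H,b,k,l,F]

Answer: G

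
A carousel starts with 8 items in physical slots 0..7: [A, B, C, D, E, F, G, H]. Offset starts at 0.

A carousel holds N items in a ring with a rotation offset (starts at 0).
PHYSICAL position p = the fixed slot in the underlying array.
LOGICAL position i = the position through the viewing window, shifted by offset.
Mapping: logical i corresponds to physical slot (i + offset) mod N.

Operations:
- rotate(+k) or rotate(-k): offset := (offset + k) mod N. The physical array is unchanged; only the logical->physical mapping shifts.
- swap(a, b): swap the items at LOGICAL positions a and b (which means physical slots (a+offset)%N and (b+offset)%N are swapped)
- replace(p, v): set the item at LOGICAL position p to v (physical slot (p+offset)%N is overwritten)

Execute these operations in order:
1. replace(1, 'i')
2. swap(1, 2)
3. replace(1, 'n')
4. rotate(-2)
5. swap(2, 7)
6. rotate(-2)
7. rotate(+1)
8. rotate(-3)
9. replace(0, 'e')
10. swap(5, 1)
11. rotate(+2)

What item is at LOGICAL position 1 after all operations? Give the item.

Answer: A

Derivation:
After op 1 (replace(1, 'i')): offset=0, physical=[A,i,C,D,E,F,G,H], logical=[A,i,C,D,E,F,G,H]
After op 2 (swap(1, 2)): offset=0, physical=[A,C,i,D,E,F,G,H], logical=[A,C,i,D,E,F,G,H]
After op 3 (replace(1, 'n')): offset=0, physical=[A,n,i,D,E,F,G,H], logical=[A,n,i,D,E,F,G,H]
After op 4 (rotate(-2)): offset=6, physical=[A,n,i,D,E,F,G,H], logical=[G,H,A,n,i,D,E,F]
After op 5 (swap(2, 7)): offset=6, physical=[F,n,i,D,E,A,G,H], logical=[G,H,F,n,i,D,E,A]
After op 6 (rotate(-2)): offset=4, physical=[F,n,i,D,E,A,G,H], logical=[E,A,G,H,F,n,i,D]
After op 7 (rotate(+1)): offset=5, physical=[F,n,i,D,E,A,G,H], logical=[A,G,H,F,n,i,D,E]
After op 8 (rotate(-3)): offset=2, physical=[F,n,i,D,E,A,G,H], logical=[i,D,E,A,G,H,F,n]
After op 9 (replace(0, 'e')): offset=2, physical=[F,n,e,D,E,A,G,H], logical=[e,D,E,A,G,H,F,n]
After op 10 (swap(5, 1)): offset=2, physical=[F,n,e,H,E,A,G,D], logical=[e,H,E,A,G,D,F,n]
After op 11 (rotate(+2)): offset=4, physical=[F,n,e,H,E,A,G,D], logical=[E,A,G,D,F,n,e,H]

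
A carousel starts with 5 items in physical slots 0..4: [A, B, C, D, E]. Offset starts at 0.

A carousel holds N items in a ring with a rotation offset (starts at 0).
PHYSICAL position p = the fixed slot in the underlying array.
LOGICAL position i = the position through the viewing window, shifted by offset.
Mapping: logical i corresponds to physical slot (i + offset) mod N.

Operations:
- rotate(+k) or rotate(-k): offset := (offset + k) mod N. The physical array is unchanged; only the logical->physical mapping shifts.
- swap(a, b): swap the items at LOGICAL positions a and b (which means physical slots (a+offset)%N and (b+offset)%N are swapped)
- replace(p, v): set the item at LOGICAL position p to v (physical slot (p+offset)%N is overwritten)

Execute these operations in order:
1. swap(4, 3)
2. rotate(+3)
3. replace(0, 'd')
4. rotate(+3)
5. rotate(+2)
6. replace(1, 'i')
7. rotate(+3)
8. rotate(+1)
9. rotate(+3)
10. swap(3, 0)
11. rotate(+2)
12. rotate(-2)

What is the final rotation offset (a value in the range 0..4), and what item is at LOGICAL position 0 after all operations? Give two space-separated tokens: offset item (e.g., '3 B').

Answer: 0 d

Derivation:
After op 1 (swap(4, 3)): offset=0, physical=[A,B,C,E,D], logical=[A,B,C,E,D]
After op 2 (rotate(+3)): offset=3, physical=[A,B,C,E,D], logical=[E,D,A,B,C]
After op 3 (replace(0, 'd')): offset=3, physical=[A,B,C,d,D], logical=[d,D,A,B,C]
After op 4 (rotate(+3)): offset=1, physical=[A,B,C,d,D], logical=[B,C,d,D,A]
After op 5 (rotate(+2)): offset=3, physical=[A,B,C,d,D], logical=[d,D,A,B,C]
After op 6 (replace(1, 'i')): offset=3, physical=[A,B,C,d,i], logical=[d,i,A,B,C]
After op 7 (rotate(+3)): offset=1, physical=[A,B,C,d,i], logical=[B,C,d,i,A]
After op 8 (rotate(+1)): offset=2, physical=[A,B,C,d,i], logical=[C,d,i,A,B]
After op 9 (rotate(+3)): offset=0, physical=[A,B,C,d,i], logical=[A,B,C,d,i]
After op 10 (swap(3, 0)): offset=0, physical=[d,B,C,A,i], logical=[d,B,C,A,i]
After op 11 (rotate(+2)): offset=2, physical=[d,B,C,A,i], logical=[C,A,i,d,B]
After op 12 (rotate(-2)): offset=0, physical=[d,B,C,A,i], logical=[d,B,C,A,i]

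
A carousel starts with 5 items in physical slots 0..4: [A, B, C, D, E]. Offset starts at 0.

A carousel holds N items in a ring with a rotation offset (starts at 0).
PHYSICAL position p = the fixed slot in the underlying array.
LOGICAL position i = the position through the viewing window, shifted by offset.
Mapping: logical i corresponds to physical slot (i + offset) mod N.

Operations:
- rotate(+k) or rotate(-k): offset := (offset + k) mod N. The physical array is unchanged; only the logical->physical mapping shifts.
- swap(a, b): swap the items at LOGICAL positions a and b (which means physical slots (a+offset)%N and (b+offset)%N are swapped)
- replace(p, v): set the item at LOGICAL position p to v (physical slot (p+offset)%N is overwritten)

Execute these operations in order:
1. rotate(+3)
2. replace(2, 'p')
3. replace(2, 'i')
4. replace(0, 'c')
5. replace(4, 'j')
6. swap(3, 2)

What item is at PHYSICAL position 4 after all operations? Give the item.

After op 1 (rotate(+3)): offset=3, physical=[A,B,C,D,E], logical=[D,E,A,B,C]
After op 2 (replace(2, 'p')): offset=3, physical=[p,B,C,D,E], logical=[D,E,p,B,C]
After op 3 (replace(2, 'i')): offset=3, physical=[i,B,C,D,E], logical=[D,E,i,B,C]
After op 4 (replace(0, 'c')): offset=3, physical=[i,B,C,c,E], logical=[c,E,i,B,C]
After op 5 (replace(4, 'j')): offset=3, physical=[i,B,j,c,E], logical=[c,E,i,B,j]
After op 6 (swap(3, 2)): offset=3, physical=[B,i,j,c,E], logical=[c,E,B,i,j]

Answer: E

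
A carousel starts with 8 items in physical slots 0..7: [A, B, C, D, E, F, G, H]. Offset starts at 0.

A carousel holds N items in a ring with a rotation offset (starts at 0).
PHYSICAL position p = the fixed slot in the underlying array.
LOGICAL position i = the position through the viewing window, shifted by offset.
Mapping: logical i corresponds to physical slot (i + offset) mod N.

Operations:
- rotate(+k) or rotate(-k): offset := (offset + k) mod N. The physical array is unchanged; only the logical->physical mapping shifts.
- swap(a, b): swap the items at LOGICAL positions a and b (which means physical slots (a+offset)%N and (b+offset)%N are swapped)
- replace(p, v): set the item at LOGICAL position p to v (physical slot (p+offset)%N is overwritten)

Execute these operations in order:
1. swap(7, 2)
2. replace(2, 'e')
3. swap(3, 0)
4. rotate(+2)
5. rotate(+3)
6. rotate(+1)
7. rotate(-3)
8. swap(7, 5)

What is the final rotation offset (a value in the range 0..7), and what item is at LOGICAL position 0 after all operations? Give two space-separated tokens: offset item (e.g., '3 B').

After op 1 (swap(7, 2)): offset=0, physical=[A,B,H,D,E,F,G,C], logical=[A,B,H,D,E,F,G,C]
After op 2 (replace(2, 'e')): offset=0, physical=[A,B,e,D,E,F,G,C], logical=[A,B,e,D,E,F,G,C]
After op 3 (swap(3, 0)): offset=0, physical=[D,B,e,A,E,F,G,C], logical=[D,B,e,A,E,F,G,C]
After op 4 (rotate(+2)): offset=2, physical=[D,B,e,A,E,F,G,C], logical=[e,A,E,F,G,C,D,B]
After op 5 (rotate(+3)): offset=5, physical=[D,B,e,A,E,F,G,C], logical=[F,G,C,D,B,e,A,E]
After op 6 (rotate(+1)): offset=6, physical=[D,B,e,A,E,F,G,C], logical=[G,C,D,B,e,A,E,F]
After op 7 (rotate(-3)): offset=3, physical=[D,B,e,A,E,F,G,C], logical=[A,E,F,G,C,D,B,e]
After op 8 (swap(7, 5)): offset=3, physical=[e,B,D,A,E,F,G,C], logical=[A,E,F,G,C,e,B,D]

Answer: 3 A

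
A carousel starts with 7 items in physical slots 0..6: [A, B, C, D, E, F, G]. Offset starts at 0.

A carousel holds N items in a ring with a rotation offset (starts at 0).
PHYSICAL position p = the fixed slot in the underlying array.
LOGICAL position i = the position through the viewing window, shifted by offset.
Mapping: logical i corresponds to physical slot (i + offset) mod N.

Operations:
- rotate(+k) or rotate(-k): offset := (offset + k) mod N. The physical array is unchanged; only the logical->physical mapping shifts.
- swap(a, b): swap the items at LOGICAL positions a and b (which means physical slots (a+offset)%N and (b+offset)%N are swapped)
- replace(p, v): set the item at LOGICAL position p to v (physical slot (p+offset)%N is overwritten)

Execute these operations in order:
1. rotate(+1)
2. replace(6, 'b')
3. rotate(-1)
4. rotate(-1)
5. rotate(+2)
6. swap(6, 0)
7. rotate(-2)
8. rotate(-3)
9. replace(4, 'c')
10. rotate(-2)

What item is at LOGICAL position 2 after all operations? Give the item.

After op 1 (rotate(+1)): offset=1, physical=[A,B,C,D,E,F,G], logical=[B,C,D,E,F,G,A]
After op 2 (replace(6, 'b')): offset=1, physical=[b,B,C,D,E,F,G], logical=[B,C,D,E,F,G,b]
After op 3 (rotate(-1)): offset=0, physical=[b,B,C,D,E,F,G], logical=[b,B,C,D,E,F,G]
After op 4 (rotate(-1)): offset=6, physical=[b,B,C,D,E,F,G], logical=[G,b,B,C,D,E,F]
After op 5 (rotate(+2)): offset=1, physical=[b,B,C,D,E,F,G], logical=[B,C,D,E,F,G,b]
After op 6 (swap(6, 0)): offset=1, physical=[B,b,C,D,E,F,G], logical=[b,C,D,E,F,G,B]
After op 7 (rotate(-2)): offset=6, physical=[B,b,C,D,E,F,G], logical=[G,B,b,C,D,E,F]
After op 8 (rotate(-3)): offset=3, physical=[B,b,C,D,E,F,G], logical=[D,E,F,G,B,b,C]
After op 9 (replace(4, 'c')): offset=3, physical=[c,b,C,D,E,F,G], logical=[D,E,F,G,c,b,C]
After op 10 (rotate(-2)): offset=1, physical=[c,b,C,D,E,F,G], logical=[b,C,D,E,F,G,c]

Answer: D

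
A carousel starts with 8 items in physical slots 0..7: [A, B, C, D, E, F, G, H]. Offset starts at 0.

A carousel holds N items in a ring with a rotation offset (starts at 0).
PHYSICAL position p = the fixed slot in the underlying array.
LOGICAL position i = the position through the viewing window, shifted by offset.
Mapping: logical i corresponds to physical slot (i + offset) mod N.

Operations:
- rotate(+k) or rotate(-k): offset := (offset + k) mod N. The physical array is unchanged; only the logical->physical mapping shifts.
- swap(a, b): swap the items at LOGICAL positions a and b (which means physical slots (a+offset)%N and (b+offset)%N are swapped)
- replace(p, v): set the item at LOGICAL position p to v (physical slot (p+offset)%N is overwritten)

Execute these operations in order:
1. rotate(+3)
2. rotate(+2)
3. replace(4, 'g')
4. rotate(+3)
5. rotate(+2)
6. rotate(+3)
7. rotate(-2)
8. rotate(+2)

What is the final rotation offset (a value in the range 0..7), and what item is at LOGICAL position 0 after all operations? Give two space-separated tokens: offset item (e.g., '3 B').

Answer: 5 F

Derivation:
After op 1 (rotate(+3)): offset=3, physical=[A,B,C,D,E,F,G,H], logical=[D,E,F,G,H,A,B,C]
After op 2 (rotate(+2)): offset=5, physical=[A,B,C,D,E,F,G,H], logical=[F,G,H,A,B,C,D,E]
After op 3 (replace(4, 'g')): offset=5, physical=[A,g,C,D,E,F,G,H], logical=[F,G,H,A,g,C,D,E]
After op 4 (rotate(+3)): offset=0, physical=[A,g,C,D,E,F,G,H], logical=[A,g,C,D,E,F,G,H]
After op 5 (rotate(+2)): offset=2, physical=[A,g,C,D,E,F,G,H], logical=[C,D,E,F,G,H,A,g]
After op 6 (rotate(+3)): offset=5, physical=[A,g,C,D,E,F,G,H], logical=[F,G,H,A,g,C,D,E]
After op 7 (rotate(-2)): offset=3, physical=[A,g,C,D,E,F,G,H], logical=[D,E,F,G,H,A,g,C]
After op 8 (rotate(+2)): offset=5, physical=[A,g,C,D,E,F,G,H], logical=[F,G,H,A,g,C,D,E]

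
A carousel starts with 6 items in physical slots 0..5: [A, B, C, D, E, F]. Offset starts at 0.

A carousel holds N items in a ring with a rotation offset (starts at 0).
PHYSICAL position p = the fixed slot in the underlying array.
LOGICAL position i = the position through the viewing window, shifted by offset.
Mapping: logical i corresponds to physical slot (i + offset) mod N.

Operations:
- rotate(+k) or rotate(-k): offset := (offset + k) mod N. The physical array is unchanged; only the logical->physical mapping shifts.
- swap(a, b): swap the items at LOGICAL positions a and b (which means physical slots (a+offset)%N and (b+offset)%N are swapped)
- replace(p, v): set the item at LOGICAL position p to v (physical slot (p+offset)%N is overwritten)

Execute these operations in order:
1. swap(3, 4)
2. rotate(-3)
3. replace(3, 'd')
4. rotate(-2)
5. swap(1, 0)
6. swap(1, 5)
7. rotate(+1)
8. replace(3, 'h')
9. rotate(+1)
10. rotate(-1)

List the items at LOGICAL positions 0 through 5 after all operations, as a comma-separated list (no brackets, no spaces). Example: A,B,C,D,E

Answer: d,E,D,h,B,C

Derivation:
After op 1 (swap(3, 4)): offset=0, physical=[A,B,C,E,D,F], logical=[A,B,C,E,D,F]
After op 2 (rotate(-3)): offset=3, physical=[A,B,C,E,D,F], logical=[E,D,F,A,B,C]
After op 3 (replace(3, 'd')): offset=3, physical=[d,B,C,E,D,F], logical=[E,D,F,d,B,C]
After op 4 (rotate(-2)): offset=1, physical=[d,B,C,E,D,F], logical=[B,C,E,D,F,d]
After op 5 (swap(1, 0)): offset=1, physical=[d,C,B,E,D,F], logical=[C,B,E,D,F,d]
After op 6 (swap(1, 5)): offset=1, physical=[B,C,d,E,D,F], logical=[C,d,E,D,F,B]
After op 7 (rotate(+1)): offset=2, physical=[B,C,d,E,D,F], logical=[d,E,D,F,B,C]
After op 8 (replace(3, 'h')): offset=2, physical=[B,C,d,E,D,h], logical=[d,E,D,h,B,C]
After op 9 (rotate(+1)): offset=3, physical=[B,C,d,E,D,h], logical=[E,D,h,B,C,d]
After op 10 (rotate(-1)): offset=2, physical=[B,C,d,E,D,h], logical=[d,E,D,h,B,C]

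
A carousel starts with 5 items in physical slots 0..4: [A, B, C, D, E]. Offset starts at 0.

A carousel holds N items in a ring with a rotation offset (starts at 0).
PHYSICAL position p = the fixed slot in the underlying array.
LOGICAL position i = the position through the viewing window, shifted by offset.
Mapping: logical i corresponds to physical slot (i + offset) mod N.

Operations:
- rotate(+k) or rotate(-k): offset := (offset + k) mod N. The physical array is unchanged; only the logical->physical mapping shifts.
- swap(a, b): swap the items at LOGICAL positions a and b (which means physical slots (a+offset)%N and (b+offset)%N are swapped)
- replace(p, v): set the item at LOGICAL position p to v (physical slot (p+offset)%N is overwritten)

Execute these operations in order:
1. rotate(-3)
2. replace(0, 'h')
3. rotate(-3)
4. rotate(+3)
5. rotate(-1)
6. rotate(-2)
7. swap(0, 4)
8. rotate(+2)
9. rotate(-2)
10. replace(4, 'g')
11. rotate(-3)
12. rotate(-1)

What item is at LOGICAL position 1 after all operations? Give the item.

After op 1 (rotate(-3)): offset=2, physical=[A,B,C,D,E], logical=[C,D,E,A,B]
After op 2 (replace(0, 'h')): offset=2, physical=[A,B,h,D,E], logical=[h,D,E,A,B]
After op 3 (rotate(-3)): offset=4, physical=[A,B,h,D,E], logical=[E,A,B,h,D]
After op 4 (rotate(+3)): offset=2, physical=[A,B,h,D,E], logical=[h,D,E,A,B]
After op 5 (rotate(-1)): offset=1, physical=[A,B,h,D,E], logical=[B,h,D,E,A]
After op 6 (rotate(-2)): offset=4, physical=[A,B,h,D,E], logical=[E,A,B,h,D]
After op 7 (swap(0, 4)): offset=4, physical=[A,B,h,E,D], logical=[D,A,B,h,E]
After op 8 (rotate(+2)): offset=1, physical=[A,B,h,E,D], logical=[B,h,E,D,A]
After op 9 (rotate(-2)): offset=4, physical=[A,B,h,E,D], logical=[D,A,B,h,E]
After op 10 (replace(4, 'g')): offset=4, physical=[A,B,h,g,D], logical=[D,A,B,h,g]
After op 11 (rotate(-3)): offset=1, physical=[A,B,h,g,D], logical=[B,h,g,D,A]
After op 12 (rotate(-1)): offset=0, physical=[A,B,h,g,D], logical=[A,B,h,g,D]

Answer: B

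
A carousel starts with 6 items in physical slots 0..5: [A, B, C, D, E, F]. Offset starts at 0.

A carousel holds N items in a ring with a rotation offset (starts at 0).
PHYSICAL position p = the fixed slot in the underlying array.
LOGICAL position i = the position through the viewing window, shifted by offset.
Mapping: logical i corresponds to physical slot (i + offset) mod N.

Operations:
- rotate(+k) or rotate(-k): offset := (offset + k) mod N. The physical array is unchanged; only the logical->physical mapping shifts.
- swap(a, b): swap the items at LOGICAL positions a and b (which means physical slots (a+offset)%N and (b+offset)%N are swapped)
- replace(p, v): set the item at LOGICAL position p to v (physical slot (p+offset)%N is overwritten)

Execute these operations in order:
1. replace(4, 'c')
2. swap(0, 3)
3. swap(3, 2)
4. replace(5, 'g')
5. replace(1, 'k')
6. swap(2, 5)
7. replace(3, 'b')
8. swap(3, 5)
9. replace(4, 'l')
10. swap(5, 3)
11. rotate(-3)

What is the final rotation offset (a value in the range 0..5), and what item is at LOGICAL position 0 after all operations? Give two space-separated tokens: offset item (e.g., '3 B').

Answer: 3 b

Derivation:
After op 1 (replace(4, 'c')): offset=0, physical=[A,B,C,D,c,F], logical=[A,B,C,D,c,F]
After op 2 (swap(0, 3)): offset=0, physical=[D,B,C,A,c,F], logical=[D,B,C,A,c,F]
After op 3 (swap(3, 2)): offset=0, physical=[D,B,A,C,c,F], logical=[D,B,A,C,c,F]
After op 4 (replace(5, 'g')): offset=0, physical=[D,B,A,C,c,g], logical=[D,B,A,C,c,g]
After op 5 (replace(1, 'k')): offset=0, physical=[D,k,A,C,c,g], logical=[D,k,A,C,c,g]
After op 6 (swap(2, 5)): offset=0, physical=[D,k,g,C,c,A], logical=[D,k,g,C,c,A]
After op 7 (replace(3, 'b')): offset=0, physical=[D,k,g,b,c,A], logical=[D,k,g,b,c,A]
After op 8 (swap(3, 5)): offset=0, physical=[D,k,g,A,c,b], logical=[D,k,g,A,c,b]
After op 9 (replace(4, 'l')): offset=0, physical=[D,k,g,A,l,b], logical=[D,k,g,A,l,b]
After op 10 (swap(5, 3)): offset=0, physical=[D,k,g,b,l,A], logical=[D,k,g,b,l,A]
After op 11 (rotate(-3)): offset=3, physical=[D,k,g,b,l,A], logical=[b,l,A,D,k,g]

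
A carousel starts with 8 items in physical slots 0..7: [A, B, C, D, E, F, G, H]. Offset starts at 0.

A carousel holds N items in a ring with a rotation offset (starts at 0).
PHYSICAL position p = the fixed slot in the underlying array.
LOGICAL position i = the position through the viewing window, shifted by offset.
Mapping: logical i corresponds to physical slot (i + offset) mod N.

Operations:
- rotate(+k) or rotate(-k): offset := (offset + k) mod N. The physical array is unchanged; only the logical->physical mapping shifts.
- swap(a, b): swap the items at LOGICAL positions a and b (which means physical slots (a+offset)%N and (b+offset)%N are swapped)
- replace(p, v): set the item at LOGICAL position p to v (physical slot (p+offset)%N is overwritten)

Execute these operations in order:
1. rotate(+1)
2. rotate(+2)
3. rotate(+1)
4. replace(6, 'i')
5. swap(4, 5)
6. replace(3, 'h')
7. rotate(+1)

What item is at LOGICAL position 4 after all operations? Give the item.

After op 1 (rotate(+1)): offset=1, physical=[A,B,C,D,E,F,G,H], logical=[B,C,D,E,F,G,H,A]
After op 2 (rotate(+2)): offset=3, physical=[A,B,C,D,E,F,G,H], logical=[D,E,F,G,H,A,B,C]
After op 3 (rotate(+1)): offset=4, physical=[A,B,C,D,E,F,G,H], logical=[E,F,G,H,A,B,C,D]
After op 4 (replace(6, 'i')): offset=4, physical=[A,B,i,D,E,F,G,H], logical=[E,F,G,H,A,B,i,D]
After op 5 (swap(4, 5)): offset=4, physical=[B,A,i,D,E,F,G,H], logical=[E,F,G,H,B,A,i,D]
After op 6 (replace(3, 'h')): offset=4, physical=[B,A,i,D,E,F,G,h], logical=[E,F,G,h,B,A,i,D]
After op 7 (rotate(+1)): offset=5, physical=[B,A,i,D,E,F,G,h], logical=[F,G,h,B,A,i,D,E]

Answer: A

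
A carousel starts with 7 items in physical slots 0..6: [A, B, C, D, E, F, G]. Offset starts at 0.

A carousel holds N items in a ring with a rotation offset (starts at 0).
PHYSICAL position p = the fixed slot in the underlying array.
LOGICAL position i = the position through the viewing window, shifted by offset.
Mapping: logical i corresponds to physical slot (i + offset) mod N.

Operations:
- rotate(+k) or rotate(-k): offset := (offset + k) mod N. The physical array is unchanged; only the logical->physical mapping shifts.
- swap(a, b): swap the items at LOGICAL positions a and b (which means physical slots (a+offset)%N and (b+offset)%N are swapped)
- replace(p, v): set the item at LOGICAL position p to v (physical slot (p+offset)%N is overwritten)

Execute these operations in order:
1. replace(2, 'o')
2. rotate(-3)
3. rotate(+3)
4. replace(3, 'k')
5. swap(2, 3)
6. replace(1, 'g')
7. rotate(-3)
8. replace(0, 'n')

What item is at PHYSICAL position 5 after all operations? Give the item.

Answer: F

Derivation:
After op 1 (replace(2, 'o')): offset=0, physical=[A,B,o,D,E,F,G], logical=[A,B,o,D,E,F,G]
After op 2 (rotate(-3)): offset=4, physical=[A,B,o,D,E,F,G], logical=[E,F,G,A,B,o,D]
After op 3 (rotate(+3)): offset=0, physical=[A,B,o,D,E,F,G], logical=[A,B,o,D,E,F,G]
After op 4 (replace(3, 'k')): offset=0, physical=[A,B,o,k,E,F,G], logical=[A,B,o,k,E,F,G]
After op 5 (swap(2, 3)): offset=0, physical=[A,B,k,o,E,F,G], logical=[A,B,k,o,E,F,G]
After op 6 (replace(1, 'g')): offset=0, physical=[A,g,k,o,E,F,G], logical=[A,g,k,o,E,F,G]
After op 7 (rotate(-3)): offset=4, physical=[A,g,k,o,E,F,G], logical=[E,F,G,A,g,k,o]
After op 8 (replace(0, 'n')): offset=4, physical=[A,g,k,o,n,F,G], logical=[n,F,G,A,g,k,o]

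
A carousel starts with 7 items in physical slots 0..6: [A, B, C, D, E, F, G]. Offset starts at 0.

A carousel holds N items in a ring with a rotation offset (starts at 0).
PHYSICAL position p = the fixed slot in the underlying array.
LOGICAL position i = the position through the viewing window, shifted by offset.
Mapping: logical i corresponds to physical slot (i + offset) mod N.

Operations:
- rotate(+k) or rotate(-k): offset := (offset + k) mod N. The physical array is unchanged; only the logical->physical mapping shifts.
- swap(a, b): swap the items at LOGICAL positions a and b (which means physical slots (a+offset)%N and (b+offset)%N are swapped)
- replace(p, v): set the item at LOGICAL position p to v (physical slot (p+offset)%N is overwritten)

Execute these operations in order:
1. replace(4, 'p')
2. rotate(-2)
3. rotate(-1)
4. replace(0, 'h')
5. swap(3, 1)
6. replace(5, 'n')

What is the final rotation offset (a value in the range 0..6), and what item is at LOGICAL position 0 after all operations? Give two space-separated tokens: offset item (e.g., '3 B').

After op 1 (replace(4, 'p')): offset=0, physical=[A,B,C,D,p,F,G], logical=[A,B,C,D,p,F,G]
After op 2 (rotate(-2)): offset=5, physical=[A,B,C,D,p,F,G], logical=[F,G,A,B,C,D,p]
After op 3 (rotate(-1)): offset=4, physical=[A,B,C,D,p,F,G], logical=[p,F,G,A,B,C,D]
After op 4 (replace(0, 'h')): offset=4, physical=[A,B,C,D,h,F,G], logical=[h,F,G,A,B,C,D]
After op 5 (swap(3, 1)): offset=4, physical=[F,B,C,D,h,A,G], logical=[h,A,G,F,B,C,D]
After op 6 (replace(5, 'n')): offset=4, physical=[F,B,n,D,h,A,G], logical=[h,A,G,F,B,n,D]

Answer: 4 h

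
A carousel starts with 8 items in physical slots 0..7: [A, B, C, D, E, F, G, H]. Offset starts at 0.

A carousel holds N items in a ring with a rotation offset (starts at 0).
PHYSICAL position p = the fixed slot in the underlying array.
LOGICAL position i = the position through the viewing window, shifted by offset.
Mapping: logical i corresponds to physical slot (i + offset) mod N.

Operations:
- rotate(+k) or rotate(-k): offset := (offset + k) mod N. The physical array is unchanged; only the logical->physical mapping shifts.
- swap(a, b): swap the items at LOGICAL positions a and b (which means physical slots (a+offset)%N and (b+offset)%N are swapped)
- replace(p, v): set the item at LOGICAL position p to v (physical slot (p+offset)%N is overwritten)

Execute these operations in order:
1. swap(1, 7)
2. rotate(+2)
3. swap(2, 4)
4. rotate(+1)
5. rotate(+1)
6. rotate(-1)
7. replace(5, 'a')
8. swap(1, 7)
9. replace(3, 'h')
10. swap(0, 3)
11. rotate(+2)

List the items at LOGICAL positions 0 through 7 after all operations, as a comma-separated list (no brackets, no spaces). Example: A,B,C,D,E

Answer: F,D,B,a,H,G,h,C

Derivation:
After op 1 (swap(1, 7)): offset=0, physical=[A,H,C,D,E,F,G,B], logical=[A,H,C,D,E,F,G,B]
After op 2 (rotate(+2)): offset=2, physical=[A,H,C,D,E,F,G,B], logical=[C,D,E,F,G,B,A,H]
After op 3 (swap(2, 4)): offset=2, physical=[A,H,C,D,G,F,E,B], logical=[C,D,G,F,E,B,A,H]
After op 4 (rotate(+1)): offset=3, physical=[A,H,C,D,G,F,E,B], logical=[D,G,F,E,B,A,H,C]
After op 5 (rotate(+1)): offset=4, physical=[A,H,C,D,G,F,E,B], logical=[G,F,E,B,A,H,C,D]
After op 6 (rotate(-1)): offset=3, physical=[A,H,C,D,G,F,E,B], logical=[D,G,F,E,B,A,H,C]
After op 7 (replace(5, 'a')): offset=3, physical=[a,H,C,D,G,F,E,B], logical=[D,G,F,E,B,a,H,C]
After op 8 (swap(1, 7)): offset=3, physical=[a,H,G,D,C,F,E,B], logical=[D,C,F,E,B,a,H,G]
After op 9 (replace(3, 'h')): offset=3, physical=[a,H,G,D,C,F,h,B], logical=[D,C,F,h,B,a,H,G]
After op 10 (swap(0, 3)): offset=3, physical=[a,H,G,h,C,F,D,B], logical=[h,C,F,D,B,a,H,G]
After op 11 (rotate(+2)): offset=5, physical=[a,H,G,h,C,F,D,B], logical=[F,D,B,a,H,G,h,C]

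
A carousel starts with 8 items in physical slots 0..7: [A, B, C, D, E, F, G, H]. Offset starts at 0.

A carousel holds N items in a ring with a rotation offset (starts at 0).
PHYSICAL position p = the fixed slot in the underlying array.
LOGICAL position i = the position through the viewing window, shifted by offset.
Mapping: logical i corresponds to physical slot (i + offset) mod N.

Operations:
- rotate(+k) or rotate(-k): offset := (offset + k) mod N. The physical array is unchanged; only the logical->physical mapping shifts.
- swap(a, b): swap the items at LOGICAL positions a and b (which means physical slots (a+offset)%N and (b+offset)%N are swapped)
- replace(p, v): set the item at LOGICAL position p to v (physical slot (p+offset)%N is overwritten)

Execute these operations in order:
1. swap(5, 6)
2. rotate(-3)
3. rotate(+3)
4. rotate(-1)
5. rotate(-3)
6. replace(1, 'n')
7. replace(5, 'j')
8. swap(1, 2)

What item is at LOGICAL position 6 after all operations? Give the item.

After op 1 (swap(5, 6)): offset=0, physical=[A,B,C,D,E,G,F,H], logical=[A,B,C,D,E,G,F,H]
After op 2 (rotate(-3)): offset=5, physical=[A,B,C,D,E,G,F,H], logical=[G,F,H,A,B,C,D,E]
After op 3 (rotate(+3)): offset=0, physical=[A,B,C,D,E,G,F,H], logical=[A,B,C,D,E,G,F,H]
After op 4 (rotate(-1)): offset=7, physical=[A,B,C,D,E,G,F,H], logical=[H,A,B,C,D,E,G,F]
After op 5 (rotate(-3)): offset=4, physical=[A,B,C,D,E,G,F,H], logical=[E,G,F,H,A,B,C,D]
After op 6 (replace(1, 'n')): offset=4, physical=[A,B,C,D,E,n,F,H], logical=[E,n,F,H,A,B,C,D]
After op 7 (replace(5, 'j')): offset=4, physical=[A,j,C,D,E,n,F,H], logical=[E,n,F,H,A,j,C,D]
After op 8 (swap(1, 2)): offset=4, physical=[A,j,C,D,E,F,n,H], logical=[E,F,n,H,A,j,C,D]

Answer: C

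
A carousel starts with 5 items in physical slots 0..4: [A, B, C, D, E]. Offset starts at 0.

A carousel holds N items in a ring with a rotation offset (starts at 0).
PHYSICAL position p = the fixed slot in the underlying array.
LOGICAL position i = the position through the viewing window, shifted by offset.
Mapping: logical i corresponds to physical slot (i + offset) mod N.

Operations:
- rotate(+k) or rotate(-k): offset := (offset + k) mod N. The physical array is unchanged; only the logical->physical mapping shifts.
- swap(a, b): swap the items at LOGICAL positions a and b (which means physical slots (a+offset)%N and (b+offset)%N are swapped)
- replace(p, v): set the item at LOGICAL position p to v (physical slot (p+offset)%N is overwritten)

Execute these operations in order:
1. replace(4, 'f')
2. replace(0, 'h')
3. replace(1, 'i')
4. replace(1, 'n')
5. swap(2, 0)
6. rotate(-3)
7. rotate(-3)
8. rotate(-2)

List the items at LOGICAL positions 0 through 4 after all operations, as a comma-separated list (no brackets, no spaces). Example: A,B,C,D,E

Answer: h,D,f,C,n

Derivation:
After op 1 (replace(4, 'f')): offset=0, physical=[A,B,C,D,f], logical=[A,B,C,D,f]
After op 2 (replace(0, 'h')): offset=0, physical=[h,B,C,D,f], logical=[h,B,C,D,f]
After op 3 (replace(1, 'i')): offset=0, physical=[h,i,C,D,f], logical=[h,i,C,D,f]
After op 4 (replace(1, 'n')): offset=0, physical=[h,n,C,D,f], logical=[h,n,C,D,f]
After op 5 (swap(2, 0)): offset=0, physical=[C,n,h,D,f], logical=[C,n,h,D,f]
After op 6 (rotate(-3)): offset=2, physical=[C,n,h,D,f], logical=[h,D,f,C,n]
After op 7 (rotate(-3)): offset=4, physical=[C,n,h,D,f], logical=[f,C,n,h,D]
After op 8 (rotate(-2)): offset=2, physical=[C,n,h,D,f], logical=[h,D,f,C,n]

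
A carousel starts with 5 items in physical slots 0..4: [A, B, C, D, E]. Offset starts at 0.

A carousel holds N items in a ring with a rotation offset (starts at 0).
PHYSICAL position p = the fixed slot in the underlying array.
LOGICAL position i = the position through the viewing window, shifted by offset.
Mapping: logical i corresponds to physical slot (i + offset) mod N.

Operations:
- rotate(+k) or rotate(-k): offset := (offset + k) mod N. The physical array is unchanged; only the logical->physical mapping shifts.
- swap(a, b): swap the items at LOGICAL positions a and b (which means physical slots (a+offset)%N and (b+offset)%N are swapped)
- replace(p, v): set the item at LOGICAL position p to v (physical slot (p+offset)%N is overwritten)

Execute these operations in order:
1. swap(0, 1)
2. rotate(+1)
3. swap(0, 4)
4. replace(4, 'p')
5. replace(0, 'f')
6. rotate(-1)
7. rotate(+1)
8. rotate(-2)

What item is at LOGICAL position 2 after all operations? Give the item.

Answer: f

Derivation:
After op 1 (swap(0, 1)): offset=0, physical=[B,A,C,D,E], logical=[B,A,C,D,E]
After op 2 (rotate(+1)): offset=1, physical=[B,A,C,D,E], logical=[A,C,D,E,B]
After op 3 (swap(0, 4)): offset=1, physical=[A,B,C,D,E], logical=[B,C,D,E,A]
After op 4 (replace(4, 'p')): offset=1, physical=[p,B,C,D,E], logical=[B,C,D,E,p]
After op 5 (replace(0, 'f')): offset=1, physical=[p,f,C,D,E], logical=[f,C,D,E,p]
After op 6 (rotate(-1)): offset=0, physical=[p,f,C,D,E], logical=[p,f,C,D,E]
After op 7 (rotate(+1)): offset=1, physical=[p,f,C,D,E], logical=[f,C,D,E,p]
After op 8 (rotate(-2)): offset=4, physical=[p,f,C,D,E], logical=[E,p,f,C,D]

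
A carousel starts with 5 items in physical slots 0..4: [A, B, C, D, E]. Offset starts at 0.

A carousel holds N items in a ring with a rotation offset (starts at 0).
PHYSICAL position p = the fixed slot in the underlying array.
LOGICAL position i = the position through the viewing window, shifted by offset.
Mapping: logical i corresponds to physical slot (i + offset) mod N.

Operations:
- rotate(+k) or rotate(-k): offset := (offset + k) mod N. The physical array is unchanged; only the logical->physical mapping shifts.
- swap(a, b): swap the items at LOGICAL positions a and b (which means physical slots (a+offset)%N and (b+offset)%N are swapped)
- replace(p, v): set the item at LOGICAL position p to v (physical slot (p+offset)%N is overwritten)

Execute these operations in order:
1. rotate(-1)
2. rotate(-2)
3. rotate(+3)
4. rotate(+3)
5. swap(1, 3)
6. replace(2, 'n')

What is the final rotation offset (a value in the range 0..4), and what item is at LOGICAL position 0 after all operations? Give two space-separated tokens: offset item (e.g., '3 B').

Answer: 3 D

Derivation:
After op 1 (rotate(-1)): offset=4, physical=[A,B,C,D,E], logical=[E,A,B,C,D]
After op 2 (rotate(-2)): offset=2, physical=[A,B,C,D,E], logical=[C,D,E,A,B]
After op 3 (rotate(+3)): offset=0, physical=[A,B,C,D,E], logical=[A,B,C,D,E]
After op 4 (rotate(+3)): offset=3, physical=[A,B,C,D,E], logical=[D,E,A,B,C]
After op 5 (swap(1, 3)): offset=3, physical=[A,E,C,D,B], logical=[D,B,A,E,C]
After op 6 (replace(2, 'n')): offset=3, physical=[n,E,C,D,B], logical=[D,B,n,E,C]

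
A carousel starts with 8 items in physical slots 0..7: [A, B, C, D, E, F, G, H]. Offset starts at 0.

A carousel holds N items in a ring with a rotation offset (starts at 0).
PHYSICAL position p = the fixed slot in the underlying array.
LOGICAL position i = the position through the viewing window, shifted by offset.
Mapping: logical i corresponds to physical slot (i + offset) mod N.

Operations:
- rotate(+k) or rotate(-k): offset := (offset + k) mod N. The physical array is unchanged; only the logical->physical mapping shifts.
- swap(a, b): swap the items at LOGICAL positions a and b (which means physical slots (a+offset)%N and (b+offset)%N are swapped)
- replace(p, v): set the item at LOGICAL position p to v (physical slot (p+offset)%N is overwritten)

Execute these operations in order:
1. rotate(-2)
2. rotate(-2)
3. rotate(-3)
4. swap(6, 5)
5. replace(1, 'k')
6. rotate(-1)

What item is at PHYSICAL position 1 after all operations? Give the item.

After op 1 (rotate(-2)): offset=6, physical=[A,B,C,D,E,F,G,H], logical=[G,H,A,B,C,D,E,F]
After op 2 (rotate(-2)): offset=4, physical=[A,B,C,D,E,F,G,H], logical=[E,F,G,H,A,B,C,D]
After op 3 (rotate(-3)): offset=1, physical=[A,B,C,D,E,F,G,H], logical=[B,C,D,E,F,G,H,A]
After op 4 (swap(6, 5)): offset=1, physical=[A,B,C,D,E,F,H,G], logical=[B,C,D,E,F,H,G,A]
After op 5 (replace(1, 'k')): offset=1, physical=[A,B,k,D,E,F,H,G], logical=[B,k,D,E,F,H,G,A]
After op 6 (rotate(-1)): offset=0, physical=[A,B,k,D,E,F,H,G], logical=[A,B,k,D,E,F,H,G]

Answer: B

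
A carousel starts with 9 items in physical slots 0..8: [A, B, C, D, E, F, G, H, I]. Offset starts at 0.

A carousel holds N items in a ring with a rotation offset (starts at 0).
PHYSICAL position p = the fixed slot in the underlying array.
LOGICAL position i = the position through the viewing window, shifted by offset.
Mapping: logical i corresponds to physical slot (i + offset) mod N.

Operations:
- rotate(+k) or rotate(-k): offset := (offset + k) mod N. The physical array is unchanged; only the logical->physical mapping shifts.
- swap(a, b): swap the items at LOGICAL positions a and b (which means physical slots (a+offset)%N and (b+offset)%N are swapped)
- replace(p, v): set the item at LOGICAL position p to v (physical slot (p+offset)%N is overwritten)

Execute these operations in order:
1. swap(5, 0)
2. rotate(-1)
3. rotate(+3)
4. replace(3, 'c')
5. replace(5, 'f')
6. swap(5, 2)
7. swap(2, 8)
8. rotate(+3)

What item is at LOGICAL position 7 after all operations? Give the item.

After op 1 (swap(5, 0)): offset=0, physical=[F,B,C,D,E,A,G,H,I], logical=[F,B,C,D,E,A,G,H,I]
After op 2 (rotate(-1)): offset=8, physical=[F,B,C,D,E,A,G,H,I], logical=[I,F,B,C,D,E,A,G,H]
After op 3 (rotate(+3)): offset=2, physical=[F,B,C,D,E,A,G,H,I], logical=[C,D,E,A,G,H,I,F,B]
After op 4 (replace(3, 'c')): offset=2, physical=[F,B,C,D,E,c,G,H,I], logical=[C,D,E,c,G,H,I,F,B]
After op 5 (replace(5, 'f')): offset=2, physical=[F,B,C,D,E,c,G,f,I], logical=[C,D,E,c,G,f,I,F,B]
After op 6 (swap(5, 2)): offset=2, physical=[F,B,C,D,f,c,G,E,I], logical=[C,D,f,c,G,E,I,F,B]
After op 7 (swap(2, 8)): offset=2, physical=[F,f,C,D,B,c,G,E,I], logical=[C,D,B,c,G,E,I,F,f]
After op 8 (rotate(+3)): offset=5, physical=[F,f,C,D,B,c,G,E,I], logical=[c,G,E,I,F,f,C,D,B]

Answer: D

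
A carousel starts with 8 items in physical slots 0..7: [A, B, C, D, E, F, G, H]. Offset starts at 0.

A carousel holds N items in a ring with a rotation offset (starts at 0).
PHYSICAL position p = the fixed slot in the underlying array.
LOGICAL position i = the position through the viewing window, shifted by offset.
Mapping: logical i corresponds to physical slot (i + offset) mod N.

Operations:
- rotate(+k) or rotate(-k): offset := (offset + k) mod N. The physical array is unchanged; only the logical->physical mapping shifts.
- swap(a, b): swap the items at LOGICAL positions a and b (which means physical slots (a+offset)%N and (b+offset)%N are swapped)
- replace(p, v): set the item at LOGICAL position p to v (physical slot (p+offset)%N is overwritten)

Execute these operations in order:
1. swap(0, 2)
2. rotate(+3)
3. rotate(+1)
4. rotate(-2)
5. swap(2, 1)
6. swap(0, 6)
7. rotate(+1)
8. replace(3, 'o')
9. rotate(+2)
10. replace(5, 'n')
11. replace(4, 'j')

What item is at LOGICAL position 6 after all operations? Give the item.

Answer: E

Derivation:
After op 1 (swap(0, 2)): offset=0, physical=[C,B,A,D,E,F,G,H], logical=[C,B,A,D,E,F,G,H]
After op 2 (rotate(+3)): offset=3, physical=[C,B,A,D,E,F,G,H], logical=[D,E,F,G,H,C,B,A]
After op 3 (rotate(+1)): offset=4, physical=[C,B,A,D,E,F,G,H], logical=[E,F,G,H,C,B,A,D]
After op 4 (rotate(-2)): offset=2, physical=[C,B,A,D,E,F,G,H], logical=[A,D,E,F,G,H,C,B]
After op 5 (swap(2, 1)): offset=2, physical=[C,B,A,E,D,F,G,H], logical=[A,E,D,F,G,H,C,B]
After op 6 (swap(0, 6)): offset=2, physical=[A,B,C,E,D,F,G,H], logical=[C,E,D,F,G,H,A,B]
After op 7 (rotate(+1)): offset=3, physical=[A,B,C,E,D,F,G,H], logical=[E,D,F,G,H,A,B,C]
After op 8 (replace(3, 'o')): offset=3, physical=[A,B,C,E,D,F,o,H], logical=[E,D,F,o,H,A,B,C]
After op 9 (rotate(+2)): offset=5, physical=[A,B,C,E,D,F,o,H], logical=[F,o,H,A,B,C,E,D]
After op 10 (replace(5, 'n')): offset=5, physical=[A,B,n,E,D,F,o,H], logical=[F,o,H,A,B,n,E,D]
After op 11 (replace(4, 'j')): offset=5, physical=[A,j,n,E,D,F,o,H], logical=[F,o,H,A,j,n,E,D]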